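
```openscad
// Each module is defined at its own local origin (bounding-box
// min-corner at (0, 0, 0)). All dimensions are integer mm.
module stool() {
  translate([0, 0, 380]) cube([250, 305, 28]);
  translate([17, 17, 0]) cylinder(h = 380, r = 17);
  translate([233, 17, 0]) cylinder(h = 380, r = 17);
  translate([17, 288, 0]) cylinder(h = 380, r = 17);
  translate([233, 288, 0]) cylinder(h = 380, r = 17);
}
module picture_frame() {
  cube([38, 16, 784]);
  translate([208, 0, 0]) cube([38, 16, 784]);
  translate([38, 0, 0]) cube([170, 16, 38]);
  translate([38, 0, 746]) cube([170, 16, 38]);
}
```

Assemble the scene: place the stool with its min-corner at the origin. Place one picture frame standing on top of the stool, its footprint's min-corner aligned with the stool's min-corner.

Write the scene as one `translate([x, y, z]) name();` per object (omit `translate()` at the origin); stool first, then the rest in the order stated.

stool();
translate([0, 0, 408]) picture_frame();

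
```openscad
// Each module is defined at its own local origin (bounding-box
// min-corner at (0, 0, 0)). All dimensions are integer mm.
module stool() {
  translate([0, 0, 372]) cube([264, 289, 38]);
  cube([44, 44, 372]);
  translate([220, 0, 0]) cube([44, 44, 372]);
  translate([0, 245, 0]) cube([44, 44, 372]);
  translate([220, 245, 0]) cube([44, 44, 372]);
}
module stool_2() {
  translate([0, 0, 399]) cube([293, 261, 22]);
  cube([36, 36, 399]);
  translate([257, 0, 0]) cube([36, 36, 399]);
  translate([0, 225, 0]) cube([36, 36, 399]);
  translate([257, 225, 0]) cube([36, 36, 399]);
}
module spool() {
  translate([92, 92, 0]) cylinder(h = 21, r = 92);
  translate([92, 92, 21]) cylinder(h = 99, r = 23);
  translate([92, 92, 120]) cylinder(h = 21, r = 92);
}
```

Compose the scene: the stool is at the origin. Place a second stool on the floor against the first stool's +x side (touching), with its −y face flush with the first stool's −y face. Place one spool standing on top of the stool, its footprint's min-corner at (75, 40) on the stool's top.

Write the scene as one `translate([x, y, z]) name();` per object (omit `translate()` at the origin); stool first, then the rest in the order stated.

stool();
translate([264, 0, 0]) stool_2();
translate([75, 40, 410]) spool();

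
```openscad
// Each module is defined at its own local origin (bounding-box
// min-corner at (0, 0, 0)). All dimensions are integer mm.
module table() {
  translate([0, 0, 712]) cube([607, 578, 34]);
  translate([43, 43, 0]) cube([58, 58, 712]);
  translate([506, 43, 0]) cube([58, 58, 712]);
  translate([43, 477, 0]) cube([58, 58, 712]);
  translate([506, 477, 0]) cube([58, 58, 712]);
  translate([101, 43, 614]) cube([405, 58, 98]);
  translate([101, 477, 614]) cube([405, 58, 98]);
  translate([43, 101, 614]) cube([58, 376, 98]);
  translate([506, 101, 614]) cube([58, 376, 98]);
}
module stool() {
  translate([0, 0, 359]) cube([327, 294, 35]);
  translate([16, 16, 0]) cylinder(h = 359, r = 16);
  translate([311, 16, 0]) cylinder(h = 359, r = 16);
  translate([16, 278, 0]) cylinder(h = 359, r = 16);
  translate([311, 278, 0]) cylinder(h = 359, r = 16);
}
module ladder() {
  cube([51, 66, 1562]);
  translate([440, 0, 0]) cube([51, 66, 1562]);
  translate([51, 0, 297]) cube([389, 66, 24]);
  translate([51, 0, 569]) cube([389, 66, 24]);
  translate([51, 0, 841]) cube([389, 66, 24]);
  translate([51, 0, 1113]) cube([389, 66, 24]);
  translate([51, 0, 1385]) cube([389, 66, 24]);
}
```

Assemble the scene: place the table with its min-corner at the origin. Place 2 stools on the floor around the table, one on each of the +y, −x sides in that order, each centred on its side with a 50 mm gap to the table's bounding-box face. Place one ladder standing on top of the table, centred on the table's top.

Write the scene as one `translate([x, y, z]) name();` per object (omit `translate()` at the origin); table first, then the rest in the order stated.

table();
translate([140, 628, 0]) stool();
translate([-377, 142, 0]) stool();
translate([58, 256, 746]) ladder();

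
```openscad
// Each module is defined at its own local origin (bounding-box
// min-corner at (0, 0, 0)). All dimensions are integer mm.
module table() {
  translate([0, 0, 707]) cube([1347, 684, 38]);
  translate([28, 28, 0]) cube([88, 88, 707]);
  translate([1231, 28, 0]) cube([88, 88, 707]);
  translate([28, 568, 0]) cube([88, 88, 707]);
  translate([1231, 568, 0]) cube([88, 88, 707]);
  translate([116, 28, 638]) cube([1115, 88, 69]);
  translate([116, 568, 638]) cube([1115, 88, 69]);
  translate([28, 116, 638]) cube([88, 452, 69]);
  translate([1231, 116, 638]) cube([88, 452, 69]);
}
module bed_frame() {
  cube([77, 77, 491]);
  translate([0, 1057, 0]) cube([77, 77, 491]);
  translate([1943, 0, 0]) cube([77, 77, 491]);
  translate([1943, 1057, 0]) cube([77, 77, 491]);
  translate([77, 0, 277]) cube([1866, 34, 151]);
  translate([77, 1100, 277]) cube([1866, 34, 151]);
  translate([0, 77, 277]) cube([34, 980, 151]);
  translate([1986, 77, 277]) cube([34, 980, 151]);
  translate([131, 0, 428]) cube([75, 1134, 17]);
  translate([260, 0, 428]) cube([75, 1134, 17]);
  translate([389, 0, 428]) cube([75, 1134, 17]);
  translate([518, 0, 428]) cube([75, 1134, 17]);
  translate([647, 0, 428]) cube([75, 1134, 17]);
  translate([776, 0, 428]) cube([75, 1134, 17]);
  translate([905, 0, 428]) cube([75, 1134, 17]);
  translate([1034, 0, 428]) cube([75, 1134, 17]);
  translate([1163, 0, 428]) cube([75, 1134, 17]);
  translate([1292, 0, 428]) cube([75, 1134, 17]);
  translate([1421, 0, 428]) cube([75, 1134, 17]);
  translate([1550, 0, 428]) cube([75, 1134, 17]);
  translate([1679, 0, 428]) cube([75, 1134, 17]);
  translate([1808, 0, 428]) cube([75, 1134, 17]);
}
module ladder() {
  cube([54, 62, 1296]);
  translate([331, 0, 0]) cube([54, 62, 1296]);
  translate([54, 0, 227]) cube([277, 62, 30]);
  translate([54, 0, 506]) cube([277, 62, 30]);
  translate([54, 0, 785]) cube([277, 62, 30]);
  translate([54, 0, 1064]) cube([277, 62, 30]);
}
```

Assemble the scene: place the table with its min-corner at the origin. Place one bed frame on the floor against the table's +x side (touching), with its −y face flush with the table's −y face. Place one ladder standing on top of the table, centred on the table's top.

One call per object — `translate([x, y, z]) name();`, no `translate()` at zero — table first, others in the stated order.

table();
translate([1347, 0, 0]) bed_frame();
translate([481, 311, 745]) ladder();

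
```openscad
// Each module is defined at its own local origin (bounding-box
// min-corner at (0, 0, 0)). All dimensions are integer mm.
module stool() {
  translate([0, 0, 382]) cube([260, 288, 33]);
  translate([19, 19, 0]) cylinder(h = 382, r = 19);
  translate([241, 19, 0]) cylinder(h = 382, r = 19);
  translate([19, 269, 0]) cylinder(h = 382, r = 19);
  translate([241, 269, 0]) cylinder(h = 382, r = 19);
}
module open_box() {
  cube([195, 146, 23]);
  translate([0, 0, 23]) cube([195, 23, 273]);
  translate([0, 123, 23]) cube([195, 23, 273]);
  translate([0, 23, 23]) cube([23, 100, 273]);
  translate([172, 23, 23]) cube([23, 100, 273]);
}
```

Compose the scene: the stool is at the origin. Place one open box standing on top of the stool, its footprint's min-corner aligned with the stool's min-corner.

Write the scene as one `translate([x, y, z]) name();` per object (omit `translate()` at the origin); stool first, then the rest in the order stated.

stool();
translate([0, 0, 415]) open_box();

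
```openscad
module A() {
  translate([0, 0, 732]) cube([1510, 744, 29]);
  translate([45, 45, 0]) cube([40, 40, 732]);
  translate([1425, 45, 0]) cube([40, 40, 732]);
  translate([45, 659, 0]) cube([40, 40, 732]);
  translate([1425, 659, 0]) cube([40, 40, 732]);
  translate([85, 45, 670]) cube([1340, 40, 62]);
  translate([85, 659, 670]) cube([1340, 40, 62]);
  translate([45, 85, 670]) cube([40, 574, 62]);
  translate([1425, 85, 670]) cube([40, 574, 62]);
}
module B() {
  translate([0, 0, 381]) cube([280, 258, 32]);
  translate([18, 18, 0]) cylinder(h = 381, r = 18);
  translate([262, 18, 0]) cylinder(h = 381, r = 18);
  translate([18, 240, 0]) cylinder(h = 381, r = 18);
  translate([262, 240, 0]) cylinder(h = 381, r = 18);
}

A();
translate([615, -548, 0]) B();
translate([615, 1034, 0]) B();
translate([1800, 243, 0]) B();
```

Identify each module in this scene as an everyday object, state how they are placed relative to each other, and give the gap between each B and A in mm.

Each stool's nearest face is 290 mm from the table's bounding box.

A is a table. B is a stool. Three stools sit around the table at the −y, +y, +x sides. The gap between each stool and the table is 290 mm.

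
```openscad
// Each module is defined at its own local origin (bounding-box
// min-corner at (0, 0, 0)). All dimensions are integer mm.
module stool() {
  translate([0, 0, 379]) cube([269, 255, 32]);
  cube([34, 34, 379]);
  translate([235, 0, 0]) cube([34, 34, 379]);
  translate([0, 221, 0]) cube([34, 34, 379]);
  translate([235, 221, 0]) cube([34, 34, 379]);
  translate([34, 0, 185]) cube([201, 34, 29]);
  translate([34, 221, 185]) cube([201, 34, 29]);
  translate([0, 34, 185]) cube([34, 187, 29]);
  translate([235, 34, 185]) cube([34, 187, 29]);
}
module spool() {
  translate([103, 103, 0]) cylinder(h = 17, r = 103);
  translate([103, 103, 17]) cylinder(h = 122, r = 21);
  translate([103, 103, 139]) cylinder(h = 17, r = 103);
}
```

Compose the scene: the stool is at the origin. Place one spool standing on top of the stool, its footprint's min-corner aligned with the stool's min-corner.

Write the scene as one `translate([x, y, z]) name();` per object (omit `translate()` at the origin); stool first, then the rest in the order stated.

stool();
translate([0, 0, 411]) spool();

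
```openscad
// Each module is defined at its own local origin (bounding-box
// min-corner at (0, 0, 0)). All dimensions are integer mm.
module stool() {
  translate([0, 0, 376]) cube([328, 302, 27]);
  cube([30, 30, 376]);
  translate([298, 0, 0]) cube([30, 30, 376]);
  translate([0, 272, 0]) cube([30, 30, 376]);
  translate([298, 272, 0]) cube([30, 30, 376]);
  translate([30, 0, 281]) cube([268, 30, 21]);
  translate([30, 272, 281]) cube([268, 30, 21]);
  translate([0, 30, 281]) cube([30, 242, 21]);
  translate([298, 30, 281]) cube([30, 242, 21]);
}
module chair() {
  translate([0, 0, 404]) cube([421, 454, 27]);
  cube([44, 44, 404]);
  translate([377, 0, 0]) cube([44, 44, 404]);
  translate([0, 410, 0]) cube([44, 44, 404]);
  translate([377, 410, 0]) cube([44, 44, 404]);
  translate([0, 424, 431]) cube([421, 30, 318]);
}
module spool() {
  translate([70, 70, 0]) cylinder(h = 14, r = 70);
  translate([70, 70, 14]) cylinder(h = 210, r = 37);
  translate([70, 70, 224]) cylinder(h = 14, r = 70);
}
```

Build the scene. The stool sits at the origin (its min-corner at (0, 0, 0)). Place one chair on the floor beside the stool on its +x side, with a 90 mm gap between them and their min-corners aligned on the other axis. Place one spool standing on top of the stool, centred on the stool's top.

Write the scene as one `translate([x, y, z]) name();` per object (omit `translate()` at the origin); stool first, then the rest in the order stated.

stool();
translate([418, 0, 0]) chair();
translate([94, 81, 403]) spool();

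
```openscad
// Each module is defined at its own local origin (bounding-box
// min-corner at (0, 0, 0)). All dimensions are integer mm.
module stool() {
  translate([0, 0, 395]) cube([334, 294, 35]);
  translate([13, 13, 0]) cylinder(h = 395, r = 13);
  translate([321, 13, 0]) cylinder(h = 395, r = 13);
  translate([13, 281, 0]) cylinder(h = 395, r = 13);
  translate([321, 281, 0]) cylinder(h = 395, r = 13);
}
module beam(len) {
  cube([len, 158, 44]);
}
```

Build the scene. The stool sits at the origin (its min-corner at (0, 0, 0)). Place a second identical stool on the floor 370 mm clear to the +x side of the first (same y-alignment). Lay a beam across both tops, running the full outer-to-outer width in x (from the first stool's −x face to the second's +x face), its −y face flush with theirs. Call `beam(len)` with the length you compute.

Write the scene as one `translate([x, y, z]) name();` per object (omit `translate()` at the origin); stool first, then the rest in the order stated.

stool();
translate([704, 0, 0]) stool();
translate([0, 0, 430]) beam(1038);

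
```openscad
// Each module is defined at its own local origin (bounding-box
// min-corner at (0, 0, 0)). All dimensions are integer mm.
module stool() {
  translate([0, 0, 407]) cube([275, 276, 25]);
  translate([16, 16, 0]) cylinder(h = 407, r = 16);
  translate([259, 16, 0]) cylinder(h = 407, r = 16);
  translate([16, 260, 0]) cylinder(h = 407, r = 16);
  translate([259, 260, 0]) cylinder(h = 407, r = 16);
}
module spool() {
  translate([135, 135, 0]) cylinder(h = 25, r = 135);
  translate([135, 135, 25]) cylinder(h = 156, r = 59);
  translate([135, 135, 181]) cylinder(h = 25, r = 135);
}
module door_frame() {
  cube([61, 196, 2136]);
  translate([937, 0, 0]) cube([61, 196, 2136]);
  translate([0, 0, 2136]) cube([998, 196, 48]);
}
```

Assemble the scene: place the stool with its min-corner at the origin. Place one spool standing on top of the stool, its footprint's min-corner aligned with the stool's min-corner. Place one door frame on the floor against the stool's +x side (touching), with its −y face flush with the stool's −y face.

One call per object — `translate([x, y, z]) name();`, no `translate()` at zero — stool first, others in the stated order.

stool();
translate([0, 0, 432]) spool();
translate([275, 0, 0]) door_frame();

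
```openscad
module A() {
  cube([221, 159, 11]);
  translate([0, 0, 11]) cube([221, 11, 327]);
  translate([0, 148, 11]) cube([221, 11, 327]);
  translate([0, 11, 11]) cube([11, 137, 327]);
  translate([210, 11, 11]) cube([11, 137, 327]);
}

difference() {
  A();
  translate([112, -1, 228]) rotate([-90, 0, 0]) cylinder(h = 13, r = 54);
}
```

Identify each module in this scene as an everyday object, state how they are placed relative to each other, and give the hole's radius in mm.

A is an open box. The open box has a circular hole through its front wall. The hole's radius is 54 mm.

The subtracted cylinder has r = 54 mm.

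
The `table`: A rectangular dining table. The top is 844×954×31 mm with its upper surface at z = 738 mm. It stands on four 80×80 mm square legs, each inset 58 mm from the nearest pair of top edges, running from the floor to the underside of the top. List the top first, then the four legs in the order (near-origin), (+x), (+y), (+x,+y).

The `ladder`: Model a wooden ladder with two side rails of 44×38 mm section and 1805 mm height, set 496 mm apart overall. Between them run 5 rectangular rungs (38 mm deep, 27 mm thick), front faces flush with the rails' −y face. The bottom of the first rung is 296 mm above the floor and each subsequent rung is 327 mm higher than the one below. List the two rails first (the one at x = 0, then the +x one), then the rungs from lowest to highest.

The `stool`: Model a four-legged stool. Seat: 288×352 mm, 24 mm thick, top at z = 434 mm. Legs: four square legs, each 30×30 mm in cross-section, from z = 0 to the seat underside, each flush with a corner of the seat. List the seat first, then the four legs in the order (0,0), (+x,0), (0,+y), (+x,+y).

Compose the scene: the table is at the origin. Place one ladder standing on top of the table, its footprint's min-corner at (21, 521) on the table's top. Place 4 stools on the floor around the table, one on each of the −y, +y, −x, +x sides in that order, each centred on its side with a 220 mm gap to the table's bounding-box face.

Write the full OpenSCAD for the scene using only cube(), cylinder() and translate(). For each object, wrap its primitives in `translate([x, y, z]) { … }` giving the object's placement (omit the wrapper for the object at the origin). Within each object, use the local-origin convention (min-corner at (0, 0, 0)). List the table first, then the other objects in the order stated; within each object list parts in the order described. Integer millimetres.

translate([0, 0, 707]) cube([844, 954, 31]);
translate([58, 58, 0]) cube([80, 80, 707]);
translate([706, 58, 0]) cube([80, 80, 707]);
translate([58, 816, 0]) cube([80, 80, 707]);
translate([706, 816, 0]) cube([80, 80, 707]);
translate([21, 521, 738]) {
  cube([44, 38, 1805]);
  translate([452, 0, 0]) cube([44, 38, 1805]);
  translate([44, 0, 296]) cube([408, 38, 27]);
  translate([44, 0, 623]) cube([408, 38, 27]);
  translate([44, 0, 950]) cube([408, 38, 27]);
  translate([44, 0, 1277]) cube([408, 38, 27]);
  translate([44, 0, 1604]) cube([408, 38, 27]);
}
translate([278, -572, 0]) {
  translate([0, 0, 410]) cube([288, 352, 24]);
  cube([30, 30, 410]);
  translate([258, 0, 0]) cube([30, 30, 410]);
  translate([0, 322, 0]) cube([30, 30, 410]);
  translate([258, 322, 0]) cube([30, 30, 410]);
}
translate([278, 1174, 0]) {
  translate([0, 0, 410]) cube([288, 352, 24]);
  cube([30, 30, 410]);
  translate([258, 0, 0]) cube([30, 30, 410]);
  translate([0, 322, 0]) cube([30, 30, 410]);
  translate([258, 322, 0]) cube([30, 30, 410]);
}
translate([-508, 301, 0]) {
  translate([0, 0, 410]) cube([288, 352, 24]);
  cube([30, 30, 410]);
  translate([258, 0, 0]) cube([30, 30, 410]);
  translate([0, 322, 0]) cube([30, 30, 410]);
  translate([258, 322, 0]) cube([30, 30, 410]);
}
translate([1064, 301, 0]) {
  translate([0, 0, 410]) cube([288, 352, 24]);
  cube([30, 30, 410]);
  translate([258, 0, 0]) cube([30, 30, 410]);
  translate([0, 322, 0]) cube([30, 30, 410]);
  translate([258, 322, 0]) cube([30, 30, 410]);
}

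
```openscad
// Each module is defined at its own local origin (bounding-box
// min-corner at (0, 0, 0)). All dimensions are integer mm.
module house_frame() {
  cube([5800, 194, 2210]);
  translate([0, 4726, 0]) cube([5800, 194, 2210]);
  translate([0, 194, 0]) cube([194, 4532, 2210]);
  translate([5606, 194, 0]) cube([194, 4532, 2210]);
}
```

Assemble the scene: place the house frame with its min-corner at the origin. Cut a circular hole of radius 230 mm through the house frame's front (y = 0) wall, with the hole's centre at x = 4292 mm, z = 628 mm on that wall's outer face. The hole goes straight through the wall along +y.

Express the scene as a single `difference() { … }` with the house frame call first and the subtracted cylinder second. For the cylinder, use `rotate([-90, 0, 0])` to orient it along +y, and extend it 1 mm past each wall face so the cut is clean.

difference() {
  house_frame();
  translate([4292, -1, 628]) rotate([-90, 0, 0]) cylinder(h = 196, r = 230);
}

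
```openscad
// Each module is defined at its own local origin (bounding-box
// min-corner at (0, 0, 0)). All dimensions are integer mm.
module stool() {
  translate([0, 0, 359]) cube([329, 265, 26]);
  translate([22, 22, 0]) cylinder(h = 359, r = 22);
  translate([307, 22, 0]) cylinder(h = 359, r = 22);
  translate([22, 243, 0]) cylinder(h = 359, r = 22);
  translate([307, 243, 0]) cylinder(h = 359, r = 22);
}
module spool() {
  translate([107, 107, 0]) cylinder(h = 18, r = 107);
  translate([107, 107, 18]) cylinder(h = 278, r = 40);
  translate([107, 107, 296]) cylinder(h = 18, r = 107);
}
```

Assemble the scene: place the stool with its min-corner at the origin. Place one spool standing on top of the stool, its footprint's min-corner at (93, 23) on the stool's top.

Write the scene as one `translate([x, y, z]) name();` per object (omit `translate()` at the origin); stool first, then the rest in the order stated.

stool();
translate([93, 23, 385]) spool();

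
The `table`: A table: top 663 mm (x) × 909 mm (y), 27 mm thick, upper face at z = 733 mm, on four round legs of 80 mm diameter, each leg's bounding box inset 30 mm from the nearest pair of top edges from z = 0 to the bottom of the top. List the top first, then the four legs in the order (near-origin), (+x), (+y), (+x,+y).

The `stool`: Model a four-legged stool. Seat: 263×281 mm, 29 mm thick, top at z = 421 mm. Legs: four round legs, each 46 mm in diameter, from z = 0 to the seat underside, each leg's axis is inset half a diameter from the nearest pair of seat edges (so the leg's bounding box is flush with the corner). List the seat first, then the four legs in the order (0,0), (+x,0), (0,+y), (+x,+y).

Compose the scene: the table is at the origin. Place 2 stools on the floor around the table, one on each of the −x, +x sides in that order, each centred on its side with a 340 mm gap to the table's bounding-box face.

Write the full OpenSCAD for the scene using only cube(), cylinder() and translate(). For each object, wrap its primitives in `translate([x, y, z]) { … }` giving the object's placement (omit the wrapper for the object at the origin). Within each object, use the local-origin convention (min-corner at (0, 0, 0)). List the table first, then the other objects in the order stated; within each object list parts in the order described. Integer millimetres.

translate([0, 0, 706]) cube([663, 909, 27]);
translate([70, 70, 0]) cylinder(h = 706, r = 40);
translate([593, 70, 0]) cylinder(h = 706, r = 40);
translate([70, 839, 0]) cylinder(h = 706, r = 40);
translate([593, 839, 0]) cylinder(h = 706, r = 40);
translate([-603, 314, 0]) {
  translate([0, 0, 392]) cube([263, 281, 29]);
  translate([23, 23, 0]) cylinder(h = 392, r = 23);
  translate([240, 23, 0]) cylinder(h = 392, r = 23);
  translate([23, 258, 0]) cylinder(h = 392, r = 23);
  translate([240, 258, 0]) cylinder(h = 392, r = 23);
}
translate([1003, 314, 0]) {
  translate([0, 0, 392]) cube([263, 281, 29]);
  translate([23, 23, 0]) cylinder(h = 392, r = 23);
  translate([240, 23, 0]) cylinder(h = 392, r = 23);
  translate([23, 258, 0]) cylinder(h = 392, r = 23);
  translate([240, 258, 0]) cylinder(h = 392, r = 23);
}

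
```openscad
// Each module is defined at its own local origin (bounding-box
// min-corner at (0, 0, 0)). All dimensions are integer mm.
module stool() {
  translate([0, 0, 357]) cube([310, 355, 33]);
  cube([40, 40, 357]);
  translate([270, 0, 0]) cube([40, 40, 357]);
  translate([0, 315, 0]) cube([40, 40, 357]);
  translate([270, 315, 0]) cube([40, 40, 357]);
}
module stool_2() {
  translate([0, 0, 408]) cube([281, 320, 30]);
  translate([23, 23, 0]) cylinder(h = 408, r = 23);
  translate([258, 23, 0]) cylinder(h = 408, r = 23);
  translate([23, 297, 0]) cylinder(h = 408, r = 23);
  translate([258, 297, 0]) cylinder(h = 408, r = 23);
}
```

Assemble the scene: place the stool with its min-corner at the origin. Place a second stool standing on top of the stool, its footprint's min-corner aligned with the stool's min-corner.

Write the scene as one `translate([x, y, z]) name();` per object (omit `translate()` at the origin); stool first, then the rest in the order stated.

stool();
translate([0, 0, 390]) stool_2();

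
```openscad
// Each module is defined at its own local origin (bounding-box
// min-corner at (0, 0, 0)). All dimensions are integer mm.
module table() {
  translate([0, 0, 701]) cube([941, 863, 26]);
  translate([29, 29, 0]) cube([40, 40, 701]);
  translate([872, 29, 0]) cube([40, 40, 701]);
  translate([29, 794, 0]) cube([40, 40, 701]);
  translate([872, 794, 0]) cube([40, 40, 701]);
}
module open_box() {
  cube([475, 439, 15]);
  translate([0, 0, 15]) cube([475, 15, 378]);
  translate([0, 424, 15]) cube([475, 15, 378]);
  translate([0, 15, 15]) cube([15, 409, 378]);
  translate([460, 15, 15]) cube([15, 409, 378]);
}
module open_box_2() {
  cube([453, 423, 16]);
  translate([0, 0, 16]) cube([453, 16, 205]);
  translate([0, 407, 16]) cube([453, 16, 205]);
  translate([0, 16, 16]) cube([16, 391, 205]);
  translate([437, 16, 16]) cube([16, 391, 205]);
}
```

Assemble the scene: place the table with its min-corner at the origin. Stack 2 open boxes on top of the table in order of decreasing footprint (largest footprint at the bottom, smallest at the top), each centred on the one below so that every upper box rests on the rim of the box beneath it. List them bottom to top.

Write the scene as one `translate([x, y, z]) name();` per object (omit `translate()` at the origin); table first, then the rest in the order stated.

table();
translate([233, 212, 727]) open_box();
translate([244, 220, 1120]) open_box_2();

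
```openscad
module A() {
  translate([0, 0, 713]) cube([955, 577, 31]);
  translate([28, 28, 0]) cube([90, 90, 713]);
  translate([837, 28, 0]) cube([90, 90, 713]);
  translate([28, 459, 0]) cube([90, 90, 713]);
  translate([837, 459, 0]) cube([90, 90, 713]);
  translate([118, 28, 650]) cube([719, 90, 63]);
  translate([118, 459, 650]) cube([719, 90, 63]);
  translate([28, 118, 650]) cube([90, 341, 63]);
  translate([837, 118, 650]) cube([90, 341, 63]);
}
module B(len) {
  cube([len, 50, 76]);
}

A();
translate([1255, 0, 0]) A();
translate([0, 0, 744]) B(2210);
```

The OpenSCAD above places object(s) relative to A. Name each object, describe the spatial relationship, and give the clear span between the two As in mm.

Second table starts at x = 1255; first ends at x = 955; clear span = 1255 − 955 = 300 mm.

A is a table. B is a beam. A beam spans the tops of two tables. The clear span between the two tables is 300 mm.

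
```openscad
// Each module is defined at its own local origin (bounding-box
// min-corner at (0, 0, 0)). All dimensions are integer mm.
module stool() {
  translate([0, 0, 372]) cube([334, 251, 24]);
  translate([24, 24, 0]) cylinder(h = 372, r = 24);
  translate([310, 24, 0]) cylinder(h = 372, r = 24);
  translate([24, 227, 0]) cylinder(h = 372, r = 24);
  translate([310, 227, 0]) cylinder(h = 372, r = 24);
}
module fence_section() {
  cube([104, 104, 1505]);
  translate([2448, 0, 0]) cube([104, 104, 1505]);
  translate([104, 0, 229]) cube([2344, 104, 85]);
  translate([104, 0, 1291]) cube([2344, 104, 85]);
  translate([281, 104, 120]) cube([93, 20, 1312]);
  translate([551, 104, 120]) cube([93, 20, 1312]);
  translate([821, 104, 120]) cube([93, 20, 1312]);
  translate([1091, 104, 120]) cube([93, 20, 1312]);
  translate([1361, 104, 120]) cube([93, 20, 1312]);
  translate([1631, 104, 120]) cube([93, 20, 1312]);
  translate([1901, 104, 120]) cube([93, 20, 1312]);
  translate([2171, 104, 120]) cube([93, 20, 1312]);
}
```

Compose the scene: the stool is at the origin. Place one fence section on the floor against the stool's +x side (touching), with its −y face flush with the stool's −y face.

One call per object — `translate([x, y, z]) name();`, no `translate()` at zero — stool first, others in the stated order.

stool();
translate([334, 0, 0]) fence_section();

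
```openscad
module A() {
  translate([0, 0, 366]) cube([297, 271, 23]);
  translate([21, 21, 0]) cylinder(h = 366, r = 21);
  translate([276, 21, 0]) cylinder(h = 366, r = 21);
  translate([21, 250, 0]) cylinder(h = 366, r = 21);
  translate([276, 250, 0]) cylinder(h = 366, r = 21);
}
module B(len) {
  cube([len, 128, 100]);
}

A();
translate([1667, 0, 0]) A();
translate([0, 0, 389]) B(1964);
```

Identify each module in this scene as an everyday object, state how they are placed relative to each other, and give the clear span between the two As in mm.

Second stool starts at x = 1667; first ends at x = 297; clear span = 1667 − 297 = 1370 mm.

A is a stool. B is a beam. A beam spans the tops of two stools. The clear span between the two stools is 1370 mm.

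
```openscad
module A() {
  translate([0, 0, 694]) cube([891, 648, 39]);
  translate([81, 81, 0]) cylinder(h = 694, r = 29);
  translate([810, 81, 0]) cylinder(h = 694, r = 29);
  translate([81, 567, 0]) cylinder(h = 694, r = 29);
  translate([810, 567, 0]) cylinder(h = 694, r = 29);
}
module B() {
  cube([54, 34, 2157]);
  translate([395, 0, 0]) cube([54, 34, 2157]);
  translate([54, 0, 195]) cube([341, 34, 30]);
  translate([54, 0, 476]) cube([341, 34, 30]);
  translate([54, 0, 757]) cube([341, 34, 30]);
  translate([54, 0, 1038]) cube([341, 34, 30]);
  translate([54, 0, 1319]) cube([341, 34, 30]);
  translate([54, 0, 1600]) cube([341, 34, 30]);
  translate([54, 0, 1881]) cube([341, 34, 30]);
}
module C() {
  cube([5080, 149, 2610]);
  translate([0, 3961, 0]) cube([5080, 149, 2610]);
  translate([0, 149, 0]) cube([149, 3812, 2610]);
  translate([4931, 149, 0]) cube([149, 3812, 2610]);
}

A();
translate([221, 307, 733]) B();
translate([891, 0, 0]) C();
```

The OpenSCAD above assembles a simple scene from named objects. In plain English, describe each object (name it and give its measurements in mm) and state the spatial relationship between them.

A is a table: top 891 mm (x) × 648 mm (y), 39 mm thick, upper face at z = 733 mm, on four round legs of 58 mm diameter, each leg's bounding box inset 52 mm from the nearest pair of top edges, running from z = 0 to the bottom of the top.

B is a straight ladder. Two 54×34 mm vertical rails, 2157 mm tall, stand 449 mm apart (outside-to-outside) with their front faces coplanar on the −y side. 7 rungs, each 34 mm deep and 30 mm tall, span between the inner faces of the rails, front faces flush with the rails. The lowest rung's underside is at z = 195 mm and rungs are spaced 281 mm apart (underside to underside).

C is a box-shaped house frame (walls only): outside footprint 5080×4110 mm, wall height 2610 mm, wall thickness 149 mm. The two y-facing walls run the full x-width; the two x-facing walls fit between the inner faces of the y-facing walls.

The ladder is on top of the table, centred. The house frame is against the table's +x side, with their −y faces flush.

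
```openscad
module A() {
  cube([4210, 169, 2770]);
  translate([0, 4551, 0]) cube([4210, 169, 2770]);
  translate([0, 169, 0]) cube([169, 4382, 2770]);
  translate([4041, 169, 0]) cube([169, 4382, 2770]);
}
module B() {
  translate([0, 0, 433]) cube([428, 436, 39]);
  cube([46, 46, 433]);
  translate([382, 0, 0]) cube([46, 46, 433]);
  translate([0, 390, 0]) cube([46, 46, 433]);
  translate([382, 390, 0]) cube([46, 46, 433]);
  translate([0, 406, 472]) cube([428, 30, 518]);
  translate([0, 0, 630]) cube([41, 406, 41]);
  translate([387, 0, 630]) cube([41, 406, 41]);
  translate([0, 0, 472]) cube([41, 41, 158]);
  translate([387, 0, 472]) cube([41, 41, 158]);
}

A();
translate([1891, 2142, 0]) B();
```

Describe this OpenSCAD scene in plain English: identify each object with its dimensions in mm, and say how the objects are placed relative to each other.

A is a box-shaped house frame (walls only): outside footprint 4210×4720 mm, wall height 2770 mm, wall thickness 169 mm. The two y-facing walls run the full x-width; the two x-facing walls fit between the inner faces of the y-facing walls.

B is a chair. The seat is a 428×436×39 mm slab with its top at z = 472 mm, on four 46×46 mm corner legs (flush with the seat edges, standing on z = 0). A flat backrest 30 mm thick, 518 mm tall, spans the full seat width and rises from the seat top along its +y edge, rear face flush with the rear of the seat. Two armrests of 41×41 mm section run along each side from the seat's front edge to the front of the backrest, top faces 199 mm above the seat top and outer faces flush with the seat's x-edges; a 41×41 mm post under the front of each armrest stands on the seat at the front corner.

The chair sits inside the house frame, centred.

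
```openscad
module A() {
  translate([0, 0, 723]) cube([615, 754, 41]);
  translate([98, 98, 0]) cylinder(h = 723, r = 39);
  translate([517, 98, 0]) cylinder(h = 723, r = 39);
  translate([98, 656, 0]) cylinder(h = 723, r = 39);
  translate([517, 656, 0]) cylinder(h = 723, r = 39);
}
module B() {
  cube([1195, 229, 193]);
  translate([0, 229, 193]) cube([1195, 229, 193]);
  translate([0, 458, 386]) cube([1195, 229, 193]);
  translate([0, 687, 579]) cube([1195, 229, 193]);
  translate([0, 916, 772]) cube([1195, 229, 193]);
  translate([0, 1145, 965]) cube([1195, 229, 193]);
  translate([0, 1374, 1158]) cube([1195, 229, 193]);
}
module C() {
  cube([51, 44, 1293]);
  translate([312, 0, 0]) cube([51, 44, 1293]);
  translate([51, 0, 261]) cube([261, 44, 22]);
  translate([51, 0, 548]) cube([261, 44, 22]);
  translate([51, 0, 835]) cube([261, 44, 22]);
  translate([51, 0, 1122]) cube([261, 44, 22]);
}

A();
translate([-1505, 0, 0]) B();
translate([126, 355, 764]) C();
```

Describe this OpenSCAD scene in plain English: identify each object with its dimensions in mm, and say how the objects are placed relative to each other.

A is a rectangular dining table. The top is 615×754×41 mm with its upper surface at z = 764 mm. It stands on four round legs of 78 mm diameter, each leg's bounding box inset 59 mm from the nearest pair of top edges, running from the floor to the underside of the top.

B is a straight staircase of 7 solid steps. Each step is 1195 mm wide (x), 229 mm deep (y, the going) and 193 mm tall (the rise). The first step rests on the floor; each subsequent step sits one going further in +y and one rise higher in +z, directly behind and above the previous step with no overlap.

C is a straight ladder. Two 51×44 mm vertical rails, 1293 mm tall, stand 363 mm apart (outside-to-outside) with their front faces coplanar on the −y side. 4 rungs, each 44 mm deep and 22 mm tall, span between the inner faces of the rails, front faces flush with the rails. The lowest rung's underside is at z = 261 mm and rungs are spaced 287 mm apart (underside to underside).

The staircase is on the floor beside the table on its −x side. The ladder is on top of the table, centred.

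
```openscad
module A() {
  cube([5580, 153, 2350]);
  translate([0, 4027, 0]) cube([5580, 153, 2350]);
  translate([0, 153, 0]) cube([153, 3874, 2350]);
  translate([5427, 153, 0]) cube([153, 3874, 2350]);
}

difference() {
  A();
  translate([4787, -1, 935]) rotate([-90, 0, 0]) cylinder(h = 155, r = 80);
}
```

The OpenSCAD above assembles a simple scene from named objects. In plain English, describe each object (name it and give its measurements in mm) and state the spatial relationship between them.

A is a box-shaped house frame (walls only): outside footprint 5580×4180 mm, wall height 2350 mm, wall thickness 153 mm. The two y-facing walls run the full x-width; the two x-facing walls fit between the inner faces of the y-facing walls.

The house frame has a circular hole of radius 80 mm through its front wall, centred at (x = 4787, z = 935).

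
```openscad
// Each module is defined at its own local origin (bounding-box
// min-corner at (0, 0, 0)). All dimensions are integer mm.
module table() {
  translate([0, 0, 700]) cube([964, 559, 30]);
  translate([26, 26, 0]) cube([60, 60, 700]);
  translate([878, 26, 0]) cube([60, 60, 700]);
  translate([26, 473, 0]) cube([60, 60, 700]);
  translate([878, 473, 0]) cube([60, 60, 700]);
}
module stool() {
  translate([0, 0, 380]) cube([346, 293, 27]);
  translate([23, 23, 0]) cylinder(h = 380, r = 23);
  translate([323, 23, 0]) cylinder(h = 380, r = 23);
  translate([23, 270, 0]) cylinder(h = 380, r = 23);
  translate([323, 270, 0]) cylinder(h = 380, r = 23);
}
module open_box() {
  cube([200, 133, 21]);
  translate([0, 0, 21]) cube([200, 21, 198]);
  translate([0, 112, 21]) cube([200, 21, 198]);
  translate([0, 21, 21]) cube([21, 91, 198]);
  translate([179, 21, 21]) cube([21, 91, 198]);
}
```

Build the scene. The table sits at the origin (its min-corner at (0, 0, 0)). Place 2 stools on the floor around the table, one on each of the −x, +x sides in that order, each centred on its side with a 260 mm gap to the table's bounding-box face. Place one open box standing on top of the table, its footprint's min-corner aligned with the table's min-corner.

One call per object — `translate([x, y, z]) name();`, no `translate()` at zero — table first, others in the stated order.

table();
translate([-606, 133, 0]) stool();
translate([1224, 133, 0]) stool();
translate([0, 0, 730]) open_box();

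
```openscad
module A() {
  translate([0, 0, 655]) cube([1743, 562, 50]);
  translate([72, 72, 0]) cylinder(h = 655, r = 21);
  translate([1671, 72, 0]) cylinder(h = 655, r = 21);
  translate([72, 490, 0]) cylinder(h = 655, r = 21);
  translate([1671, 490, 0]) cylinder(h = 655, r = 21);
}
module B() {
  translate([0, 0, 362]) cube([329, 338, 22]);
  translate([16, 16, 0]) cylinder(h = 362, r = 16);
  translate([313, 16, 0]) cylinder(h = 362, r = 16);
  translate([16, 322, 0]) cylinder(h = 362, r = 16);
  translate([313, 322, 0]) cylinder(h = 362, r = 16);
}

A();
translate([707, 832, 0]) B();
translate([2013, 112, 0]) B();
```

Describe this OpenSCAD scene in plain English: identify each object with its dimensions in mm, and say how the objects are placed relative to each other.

A is a table: top 1743 mm (x) × 562 mm (y), 50 mm thick, upper face at z = 705 mm, on four round legs of 42 mm diameter, each leg's bounding box inset 51 mm from the nearest pair of top edges, running from z = 0 to the bottom of the top.

B is a simple wooden stool: a rectangular seat 329 mm (x) by 338 mm (y), 22 mm thick, top face at z = 384 mm, on four round legs, each 32 mm in diameter. The legs rest on z = 0, each leg's axis is inset half a diameter from the nearest pair of seat edges (so the leg's bounding box is flush with the corner).

Two stools sit around the table at the +y, +x sides.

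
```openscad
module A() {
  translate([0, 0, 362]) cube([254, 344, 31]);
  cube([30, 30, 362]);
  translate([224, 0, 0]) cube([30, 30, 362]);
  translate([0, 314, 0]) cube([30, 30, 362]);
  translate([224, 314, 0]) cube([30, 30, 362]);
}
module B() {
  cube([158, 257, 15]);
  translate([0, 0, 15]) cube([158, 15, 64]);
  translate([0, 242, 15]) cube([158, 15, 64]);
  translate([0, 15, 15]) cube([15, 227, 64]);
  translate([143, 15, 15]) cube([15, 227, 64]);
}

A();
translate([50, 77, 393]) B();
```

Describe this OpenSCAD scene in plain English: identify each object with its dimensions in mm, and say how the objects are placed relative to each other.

A is a four-legged stool. The seat is 254×344 mm, 31 mm thick, top at z = 393 mm. It stands on four square legs, each 30×30 mm in cross-section, from z = 0 to the seat underside, each flush with a corner of the seat.

B is an open storage box with external size 158×257×79 mm and wall thickness 15 mm (the base is also 15 mm thick). The base covers the whole footprint; the four walls stand on the base, with the y-facing walls full-width and the x-facing walls fitting between their inner faces.

The open box is on top of the stool.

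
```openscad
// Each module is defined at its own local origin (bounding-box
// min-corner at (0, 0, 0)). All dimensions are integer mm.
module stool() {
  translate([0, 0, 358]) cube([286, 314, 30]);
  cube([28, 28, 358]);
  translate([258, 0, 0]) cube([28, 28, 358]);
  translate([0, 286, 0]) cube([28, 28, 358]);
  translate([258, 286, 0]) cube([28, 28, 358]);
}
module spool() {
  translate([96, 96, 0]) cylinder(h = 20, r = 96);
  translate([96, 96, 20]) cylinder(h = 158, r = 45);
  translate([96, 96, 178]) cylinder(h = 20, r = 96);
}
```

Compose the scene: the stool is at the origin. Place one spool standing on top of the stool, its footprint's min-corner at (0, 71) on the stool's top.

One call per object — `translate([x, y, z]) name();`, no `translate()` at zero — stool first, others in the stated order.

stool();
translate([0, 71, 388]) spool();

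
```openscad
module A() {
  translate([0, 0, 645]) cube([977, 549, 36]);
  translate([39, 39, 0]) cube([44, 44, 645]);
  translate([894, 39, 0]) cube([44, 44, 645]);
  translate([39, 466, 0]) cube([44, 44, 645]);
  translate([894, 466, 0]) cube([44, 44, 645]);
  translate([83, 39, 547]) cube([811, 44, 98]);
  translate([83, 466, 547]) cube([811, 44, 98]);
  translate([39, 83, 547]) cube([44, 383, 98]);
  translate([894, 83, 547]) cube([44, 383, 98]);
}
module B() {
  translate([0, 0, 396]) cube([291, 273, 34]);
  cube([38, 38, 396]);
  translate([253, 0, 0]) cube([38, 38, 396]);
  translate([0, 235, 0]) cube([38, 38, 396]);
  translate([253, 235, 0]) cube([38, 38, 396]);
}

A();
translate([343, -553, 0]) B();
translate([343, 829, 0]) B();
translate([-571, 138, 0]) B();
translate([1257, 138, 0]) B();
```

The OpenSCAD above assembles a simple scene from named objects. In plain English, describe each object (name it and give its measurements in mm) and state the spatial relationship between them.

A is a rectangular dining table. The top is 977×549×36 mm with its upper surface at z = 681 mm. It stands on four 44×44 mm square legs, each inset 39 mm from the nearest pair of top edges, running from the floor to the underside of the top. Four apron rails, 44 mm thick and 98 mm tall, run between adjacent legs with their top edges flush with the underside of the top and their outer faces flush with the legs' outer faces.

B is a four-legged stool. The seat is a 291×273×34 mm slab whose top surface is at z = 430 mm; four square legs, each 38×38 mm in cross-section, run from the floor (z = 0) to the underside of the seat, each flush with a corner of the seat.

Four stools sit around the table at the −y, +y, −x, +x sides.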